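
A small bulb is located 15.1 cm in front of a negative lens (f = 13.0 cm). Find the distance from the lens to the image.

For a negative lens, f = -13.0 cm.
Thin-lens equation: 1/v = 1/f − 1/u = 1/(-13.00) − 1/(15.1) = -0.07692 − 0.06623 = -0.1431, so v = -6.99 cm.
The image is virtual, upright and reduced, on the same side as the object.

6.99 cm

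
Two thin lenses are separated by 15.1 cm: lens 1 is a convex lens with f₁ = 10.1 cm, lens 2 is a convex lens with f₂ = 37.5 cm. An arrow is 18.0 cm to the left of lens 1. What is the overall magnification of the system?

m = -1.06

Lens 1: 1/d_i1 = 1/(10.1) − 1/(18.0) = 0.04345, so d_i1 = 23.01 cm; m₁ = −d_i1/d_o1 = -1.278.
d_o2 = 15.1 − (23.01) = -7.910 cm (virtual object).
Lens 2: 1/d_i2 = 1/(37.5) − 1/(-7.910) = 0.1531, so d_i2 = 6.532 cm; m₂ = −d_i2/d_o2 = +0.8258.
m = m₁·m₂ = (-1.278)(+0.8258) = -1.06.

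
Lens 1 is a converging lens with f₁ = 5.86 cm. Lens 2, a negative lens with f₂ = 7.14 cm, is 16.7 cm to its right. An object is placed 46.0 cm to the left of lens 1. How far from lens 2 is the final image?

4.16 cm

Lens 1: 1/d_i1 = 1/f₁ − 1/d_o1 = 1/(5.86) − 1/(46.0) = 0.1489, so d_i1 = 6.715 cm.
The intermediate image is 6.715 cm to the right of lens 1, which is 16.7 − (6.715) = 9.985 cm to the left of lens 2, so d_o2 = +9.985 cm.
Lens 2 is diverging, so f₂ = −7.14 cm.
Lens 2: 1/d_i2 = 1/f₂ − 1/d_o2 = 1/(-7.14) − 1/(9.985) = -0.2402, so d_i2 = -4.16 cm.
The final image is virtual, 4.16 cm to the left of lens 2 (overall magnification ≈ -0.061).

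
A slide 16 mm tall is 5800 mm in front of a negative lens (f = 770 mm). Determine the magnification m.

m = +0.117

For a negative lens, f = -770 mm.
1/d_i = 1/f − 1/d_o = 1/(-770.0) − 1/(5800) = -0.001471, so d_i = -679.8 mm.
m = −d_i/d_o = −(-679.8)/(5800) = +0.117.
The image is virtual, upright and reduced, on the same side as the object.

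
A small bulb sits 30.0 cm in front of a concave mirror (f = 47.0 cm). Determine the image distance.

Mirror equation: 1/q = 1/f − 1/p = 1/(47.00) − 1/(30.0) = 0.02128 − 0.03333 = -0.01206, so q = -82.9 cm.
The image is virtual, upright and enlarged, behind the mirror.

82.9 cm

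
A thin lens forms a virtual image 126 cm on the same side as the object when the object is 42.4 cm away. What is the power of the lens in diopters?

Virtual image ⇒ d_i = −126 cm.
1/f = 1/d_o + 1/d_i = 1/(42.4) + 1/(-126) = 0.01565 cm⁻¹.
f = 63.90 cm = 0.6390 m, so P = 1/f = +1.56 D.

P = +1.56 D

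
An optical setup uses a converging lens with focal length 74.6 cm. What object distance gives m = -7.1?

85.1 cm

m = −d_i/d_o ⇒ d_i = −m·d_o.
1/f = 1/d_o + 1/d_i = 1/d_o − 1/(m·d_o) = (1 − 1/m)/d_o, so d_o = f(1 − 1/m) = (74.60)(1 − 1/(-7.1)) = 85.1 cm.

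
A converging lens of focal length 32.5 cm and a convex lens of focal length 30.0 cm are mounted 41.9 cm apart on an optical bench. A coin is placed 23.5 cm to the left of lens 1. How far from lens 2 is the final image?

Lens 1: 1/d_i1 = 1/f₁ − 1/d_o1 = 1/(32.5) − 1/(23.5) = -0.01178, so d_i1 = -84.86 cm.
The intermediate image is 84.86 cm to the left of lens 1 (virtual), which is 41.9 − (-84.86) = 126.8 cm to the left of lens 2, so d_o2 = +126.8 cm.
Lens 2: 1/d_i2 = 1/f₂ − 1/d_o2 = 1/(30.0) − 1/(126.8) = 0.02545, so d_i2 = 39.3 cm.
The final image is real, 39.3 cm to the right of lens 2 (overall magnification ≈ -1.1).

39.3 cm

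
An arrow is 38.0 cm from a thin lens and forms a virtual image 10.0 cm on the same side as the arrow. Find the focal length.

Virtual image ⇒ d_i = −10.0 cm.
1/f = 1/d_o + 1/d_i = 1/(38.0) + 1/(-10.0) = -0.07368, so f = -13.6 cm.
Since f is negative, the thin lens is diverging.

f = -13.6 cm (diverging)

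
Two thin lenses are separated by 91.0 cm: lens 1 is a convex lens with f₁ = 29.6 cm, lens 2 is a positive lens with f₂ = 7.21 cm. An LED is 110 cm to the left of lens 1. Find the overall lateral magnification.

Lens 1: 1/d_i1 = 1/(29.6) − 1/(110) = 0.02469, so d_i1 = 40.50 cm; m₁ = −d_i1/d_o1 = -0.3682.
d_o2 = 91.0 − (40.50) = 50.50 cm.
Lens 2: 1/d_i2 = 1/(7.21) − 1/(50.50) = 0.1189, so d_i2 = 8.411 cm; m₂ = −d_i2/d_o2 = -0.1666.
m = m₁·m₂ = (-0.3682)(-0.1666) = +0.0613.

m = +0.0613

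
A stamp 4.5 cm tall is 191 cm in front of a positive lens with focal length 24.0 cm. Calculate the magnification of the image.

1/d_i = 1/f − 1/d_o = 1/(24.00) − 1/(191) = 0.03643, so d_i = 27.45 cm.
m = −d_i/d_o = −(27.45)/(191) = -0.144.
The image is real, inverted and reduced, on the far side of the lens.

m = -0.144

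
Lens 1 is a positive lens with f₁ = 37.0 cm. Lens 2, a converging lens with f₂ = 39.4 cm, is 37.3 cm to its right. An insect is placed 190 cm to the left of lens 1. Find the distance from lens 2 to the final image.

Lens 1: 1/d_i1 = 1/f₁ − 1/d_o1 = 1/(37.0) − 1/(190) = 0.02176, so d_i1 = 45.95 cm.
The intermediate image is 45.95 cm to the right of lens 1, which lies 8.650 cm to the right of lens 2 — a virtual object — so d_o2 = −8.650 cm.
Lens 2: 1/d_i2 = 1/f₂ − 1/d_o2 = 1/(39.4) − 1/(-8.650) = 0.1410, so d_i2 = 7.09 cm.
The final image is real, 7.09 cm to the right of lens 2 (overall magnification ≈ -0.20).

7.09 cm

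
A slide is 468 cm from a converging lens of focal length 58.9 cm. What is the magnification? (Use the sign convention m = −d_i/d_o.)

m = -0.144

1/d_i = 1/f − 1/d_o = 1/(58.90) − 1/(468) = 0.01484, so d_i = 67.38 cm.
m = −d_i/d_o = −(67.38)/(468) = -0.144.
The image is real, inverted and reduced, on the far side of the lens.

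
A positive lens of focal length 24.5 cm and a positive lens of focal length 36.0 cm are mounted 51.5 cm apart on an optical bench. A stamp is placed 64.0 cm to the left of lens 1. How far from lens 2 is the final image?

Lens 1: 1/d_i1 = 1/f₁ − 1/d_o1 = 1/(24.5) − 1/(64.0) = 0.02519, so d_i1 = 39.70 cm.
The intermediate image is 39.70 cm to the right of lens 1, which is 51.5 − (39.70) = 11.80 cm to the left of lens 2, so d_o2 = +11.80 cm.
Lens 2: 1/d_i2 = 1/f₂ − 1/d_o2 = 1/(36.0) − 1/(11.80) = -0.05697, so d_i2 = -17.6 cm.
The final image is virtual, 17.6 cm to the left of lens 2 (overall magnification ≈ -0.92).

17.6 cm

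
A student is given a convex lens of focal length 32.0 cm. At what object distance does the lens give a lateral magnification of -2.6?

44.3 cm

m = −d_i/d_o ⇒ d_i = −m·d_o.
1/f = 1/d_o + 1/d_i = 1/d_o − 1/(m·d_o) = (1 − 1/m)/d_o, so d_o = f(1 − 1/m) = (32.00)(1 − 1/(-2.6)) = 44.3 cm.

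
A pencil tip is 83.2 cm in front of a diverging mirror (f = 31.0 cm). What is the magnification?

m = +0.271

For a diverging mirror, f = -31.0 cm.
1/d_i = 1/f − 1/d_o = 1/(-31.00) − 1/(83.2) = -0.04428, so d_i = -22.58 cm.
m = −d_i/d_o = −(-22.58)/(83.2) = +0.271.
The image is virtual, upright and reduced, behind the mirror.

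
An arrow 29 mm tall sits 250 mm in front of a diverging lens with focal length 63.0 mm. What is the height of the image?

5.84 mm

For a diverging lens, f = -63.0 mm.
1/d_i = 1/f − 1/d_o = 1/(-63.00) − 1/(250) = -0.01987, so d_i = -50.32 mm.
m = −d_i/d_o = +0.2013.
|h_i| = |m|·h_o = 0.2013 × 29 = 5.84 mm. The image is virtual, upright and reduced, on the same side as the object.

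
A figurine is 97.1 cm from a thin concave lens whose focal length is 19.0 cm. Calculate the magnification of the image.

For a concave lens, f = -19.0 cm.
1/d_i = 1/f − 1/d_o = 1/(-19.00) − 1/(97.1) = -0.06293, so d_i = -15.89 cm.
m = −d_i/d_o = −(-15.89)/(97.1) = +0.164.
The image is virtual, upright and reduced, on the same side as the object.

m = +0.164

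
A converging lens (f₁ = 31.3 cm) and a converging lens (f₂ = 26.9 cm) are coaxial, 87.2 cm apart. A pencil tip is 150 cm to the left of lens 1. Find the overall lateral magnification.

Lens 1: 1/d_i1 = 1/(31.3) − 1/(150) = 0.02528, so d_i1 = 39.55 cm; m₁ = −d_i1/d_o1 = -0.2637.
d_o2 = 87.2 − (39.55) = 47.65 cm.
Lens 2: 1/d_i2 = 1/(26.9) − 1/(47.65) = 0.01619, so d_i2 = 61.77 cm; m₂ = −d_i2/d_o2 = -1.296.
m = m₁·m₂ = (-0.2637)(-1.296) = +0.342.

m = +0.342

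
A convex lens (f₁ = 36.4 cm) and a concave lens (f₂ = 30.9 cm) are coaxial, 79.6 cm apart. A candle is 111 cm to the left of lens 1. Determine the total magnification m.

m = -0.268

Lens 1: 1/d_i1 = 1/(36.4) − 1/(111) = 0.01846, so d_i1 = 54.16 cm; m₁ = −d_i1/d_o1 = -0.4879.
d_o2 = 79.6 − (54.16) = 25.44 cm.
f₂ = −30.9 cm (diverging).
Lens 2: 1/d_i2 = 1/(-30.9) − 1/(25.44) = -0.07167, so d_i2 = -13.95 cm; m₂ = −d_i2/d_o2 = +0.5485.
m = m₁·m₂ = (-0.4879)(+0.5485) = -0.268.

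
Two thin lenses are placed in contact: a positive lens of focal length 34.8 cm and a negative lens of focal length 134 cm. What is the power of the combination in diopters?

P₁ = 1/f₁ = 1/(0.348 m) = +2.874 D; P₂ = 1/f₂ = 1/(-1.34 m) = -0.7463 D.
For thin lenses in contact, P = P₁ + P₂ = (+2.874) + (-0.7463) = +2.13 D.

P = +2.13 D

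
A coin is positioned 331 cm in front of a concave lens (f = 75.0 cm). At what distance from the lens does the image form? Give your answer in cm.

61.1 cm

For a concave lens, f = -75.0 cm.
Thin-lens equation: 1/d_i = 1/f − 1/d_o = 1/(-75.00) − 1/(331) = -0.01333 − 0.003021 = -0.01635, so d_i = -61.1 cm.
The image is virtual, upright and reduced, on the same side as the object.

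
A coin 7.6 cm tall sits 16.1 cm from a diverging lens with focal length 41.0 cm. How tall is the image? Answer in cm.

5.46 cm

For a diverging lens, f = -41.0 cm.
1/d_i = 1/f − 1/d_o = 1/(-41.00) − 1/(16.1) = -0.08650, so d_i = -11.56 cm.
m = −d_i/d_o = +0.7180.
|h_i| = |m|·h_o = 0.7180 × 7.6 = 5.46 cm. The image is virtual, upright and reduced, on the same side as the object.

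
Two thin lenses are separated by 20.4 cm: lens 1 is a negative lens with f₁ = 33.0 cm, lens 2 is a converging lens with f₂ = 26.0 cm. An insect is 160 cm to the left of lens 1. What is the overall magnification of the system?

f₁ = −33.0 cm (diverging).
Lens 1: 1/d_i1 = 1/(-33.0) − 1/(160) = -0.03655, so d_i1 = -27.36 cm; m₁ = −d_i1/d_o1 = +0.1710.
d_o2 = 20.4 − (-27.36) = 47.76 cm.
Lens 2: 1/d_i2 = 1/(26.0) − 1/(47.76) = 0.01752, so d_i2 = 57.07 cm; m₂ = −d_i2/d_o2 = -1.195.
m = m₁·m₂ = (+0.1710)(-1.195) = -0.204.

m = -0.204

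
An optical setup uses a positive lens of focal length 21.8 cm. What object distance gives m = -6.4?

m = −d_i/d_o ⇒ d_i = −m·d_o.
1/f = 1/d_o + 1/d_i = 1/d_o − 1/(m·d_o) = (1 − 1/m)/d_o, so d_o = f(1 − 1/m) = (21.80)(1 − 1/(-6.4)) = 25.2 cm.

25.2 cm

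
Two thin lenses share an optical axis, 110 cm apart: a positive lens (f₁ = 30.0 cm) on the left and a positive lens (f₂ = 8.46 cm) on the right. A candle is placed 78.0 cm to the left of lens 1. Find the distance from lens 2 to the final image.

Lens 1: 1/d_i1 = 1/f₁ − 1/d_o1 = 1/(30.0) − 1/(78.0) = 0.02051, so d_i1 = 48.75 cm.
The intermediate image is 48.75 cm to the right of lens 1, which is 110 − (48.75) = 61.25 cm to the left of lens 2, so d_o2 = +61.25 cm.
Lens 2: 1/d_i2 = 1/f₂ − 1/d_o2 = 1/(8.46) − 1/(61.25) = 0.1019, so d_i2 = 9.82 cm.
The final image is real, 9.82 cm to the right of lens 2 (overall magnification ≈ 0.10).

9.82 cm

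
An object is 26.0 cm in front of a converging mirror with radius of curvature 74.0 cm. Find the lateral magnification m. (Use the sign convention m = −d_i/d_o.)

m = +3.36

f = R/2 = 74.0/2 = 37.00 cm.
1/d_i = 1/f − 1/d_o = 1/(37.00) − 1/(26.0) = -0.01143, so d_i = -87.45 cm.
m = −d_i/d_o = −(-87.45)/(26.0) = +3.36.
The image is virtual, upright and enlarged, behind the mirror.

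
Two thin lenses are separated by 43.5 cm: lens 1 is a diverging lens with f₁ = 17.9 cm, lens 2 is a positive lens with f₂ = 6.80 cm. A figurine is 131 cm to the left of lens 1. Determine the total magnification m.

f₁ = −17.9 cm (diverging).
Lens 1: 1/d_i1 = 1/(-17.9) − 1/(131) = -0.06350, so d_i1 = -15.75 cm; m₁ = −d_i1/d_o1 = +0.1202.
d_o2 = 43.5 − (-15.75) = 59.25 cm.
Lens 2: 1/d_i2 = 1/(6.80) − 1/(59.25) = 0.1302, so d_i2 = 7.682 cm; m₂ = −d_i2/d_o2 = -0.1296.
m = m₁·m₂ = (+0.1202)(-0.1296) = -0.0156.

m = -0.0156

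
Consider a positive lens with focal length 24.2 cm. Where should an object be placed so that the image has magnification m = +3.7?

m = −d_i/d_o ⇒ d_i = −m·d_o.
1/f = 1/d_o + 1/d_i = 1/d_o − 1/(m·d_o) = (1 − 1/m)/d_o, so d_o = f(1 − 1/m) = (24.20)(1 − 1/(+3.7)) = 17.7 cm.

17.7 cm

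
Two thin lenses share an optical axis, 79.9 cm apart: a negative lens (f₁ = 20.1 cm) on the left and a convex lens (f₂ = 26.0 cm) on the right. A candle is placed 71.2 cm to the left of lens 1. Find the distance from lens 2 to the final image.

35.7 cm

Lens 1 is diverging, so f₁ = −20.1 cm.
Lens 1: 1/d_i1 = 1/f₁ − 1/d_o1 = 1/(-20.1) − 1/(71.2) = -0.06380, so d_i1 = -15.67 cm.
The intermediate image is 15.67 cm to the left of lens 1 (virtual), which is 79.9 − (-15.67) = 95.57 cm to the left of lens 2, so d_o2 = +95.57 cm.
Lens 2: 1/d_i2 = 1/f₂ − 1/d_o2 = 1/(26.0) − 1/(95.57) = 0.02800, so d_i2 = 35.7 cm.
The final image is real, 35.7 cm to the right of lens 2 (overall magnification ≈ -0.082).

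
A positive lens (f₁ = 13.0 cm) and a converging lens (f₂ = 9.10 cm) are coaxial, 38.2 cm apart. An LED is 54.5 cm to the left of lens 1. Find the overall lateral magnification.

Lens 1: 1/d_i1 = 1/(13.0) − 1/(54.5) = 0.05857, so d_i1 = 17.07 cm; m₁ = −d_i1/d_o1 = -0.3132.
d_o2 = 38.2 − (17.07) = 21.13 cm.
Lens 2: 1/d_i2 = 1/(9.10) − 1/(21.13) = 0.06256, so d_i2 = 15.98 cm; m₂ = −d_i2/d_o2 = -0.7564.
m = m₁·m₂ = (-0.3132)(-0.7564) = +0.237.

m = +0.237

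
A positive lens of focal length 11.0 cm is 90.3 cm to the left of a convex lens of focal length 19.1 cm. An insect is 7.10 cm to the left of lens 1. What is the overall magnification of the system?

Lens 1: 1/d_i1 = 1/(11.0) − 1/(7.10) = -0.04994, so d_i1 = -20.03 cm; m₁ = −d_i1/d_o1 = +2.821.
d_o2 = 90.3 − (-20.03) = 110.3 cm.
Lens 2: 1/d_i2 = 1/(19.1) − 1/(110.3) = 0.04329, so d_i2 = 23.10 cm; m₂ = −d_i2/d_o2 = -0.2094.
m = m₁·m₂ = (+2.821)(-0.2094) = -0.591.

m = -0.591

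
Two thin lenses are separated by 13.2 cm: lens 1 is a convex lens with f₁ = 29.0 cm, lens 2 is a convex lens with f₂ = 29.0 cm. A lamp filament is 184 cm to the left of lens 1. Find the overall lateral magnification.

m = -0.108

Lens 1: 1/d_i1 = 1/(29.0) − 1/(184) = 0.02905, so d_i1 = 34.43 cm; m₁ = −d_i1/d_o1 = -0.1871.
d_o2 = 13.2 − (34.43) = -21.23 cm (virtual object).
Lens 2: 1/d_i2 = 1/(29.0) − 1/(-21.23) = 0.08159, so d_i2 = 12.26 cm; m₂ = −d_i2/d_o2 = +0.5773.
m = m₁·m₂ = (-0.1871)(+0.5773) = -0.108.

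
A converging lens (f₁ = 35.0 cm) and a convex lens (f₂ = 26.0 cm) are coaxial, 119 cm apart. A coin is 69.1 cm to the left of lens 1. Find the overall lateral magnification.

Lens 1: 1/d_i1 = 1/(35.0) − 1/(69.1) = 0.01410, so d_i1 = 70.92 cm; m₁ = −d_i1/d_o1 = -1.026.
d_o2 = 119 − (70.92) = 48.08 cm.
Lens 2: 1/d_i2 = 1/(26.0) − 1/(48.08) = 0.01766, so d_i2 = 56.62 cm; m₂ = −d_i2/d_o2 = -1.178.
m = m₁·m₂ = (-1.026)(-1.178) = +1.21.

m = +1.21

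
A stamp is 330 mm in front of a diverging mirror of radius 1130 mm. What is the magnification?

m = +0.631

f = R/2 = 1130/2 = 565.0 mm; for a diverging mirror, f = -565.0 mm.
1/d_i = 1/f − 1/d_o = 1/(-565.0) − 1/(330) = -0.004800, so d_i = -208.3 mm.
m = −d_i/d_o = −(-208.3)/(330) = +0.631.
The image is virtual, upright and reduced, behind the mirror.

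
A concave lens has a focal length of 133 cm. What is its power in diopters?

P = -0.752 D

For a concave lens, f = −133 cm.
f = -133 cm = -1.33 m.
P = 1/f = 1/(-1.33 m) = -0.752 D.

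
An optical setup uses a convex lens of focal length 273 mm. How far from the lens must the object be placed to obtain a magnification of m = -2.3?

m = −d_i/d_o ⇒ d_i = −m·d_o.
1/f = 1/d_o + 1/d_i = 1/d_o − 1/(m·d_o) = (1 − 1/m)/d_o, so d_o = f(1 − 1/m) = (273.0)(1 − 1/(-2.3)) = 392 mm.

392 mm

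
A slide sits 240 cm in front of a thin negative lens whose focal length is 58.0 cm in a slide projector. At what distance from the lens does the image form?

For a negative lens, f = -58.0 cm.
Lens equation: 1/v = 1/f − 1/u = 1/(-58.00) − 1/(240) = -0.01724 − 0.004167 = -0.02141, so v = -46.7 cm.
The image is virtual, upright and reduced, on the same side as the object.

46.7 cm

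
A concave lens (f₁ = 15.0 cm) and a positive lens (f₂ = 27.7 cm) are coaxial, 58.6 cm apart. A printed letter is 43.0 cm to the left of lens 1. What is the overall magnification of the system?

f₁ = −15.0 cm (diverging).
Lens 1: 1/d_i1 = 1/(-15.0) − 1/(43.0) = -0.08992, so d_i1 = -11.12 cm; m₁ = −d_i1/d_o1 = +0.2586.
d_o2 = 58.6 − (-11.12) = 69.72 cm.
Lens 2: 1/d_i2 = 1/(27.7) − 1/(69.72) = 0.02176, so d_i2 = 45.96 cm; m₂ = −d_i2/d_o2 = -0.6592.
m = m₁·m₂ = (+0.2586)(-0.6592) = -0.170.

m = -0.170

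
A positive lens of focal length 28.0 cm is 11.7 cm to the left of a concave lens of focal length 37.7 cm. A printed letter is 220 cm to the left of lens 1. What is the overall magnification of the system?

Lens 1: 1/d_i1 = 1/(28.0) − 1/(220) = 0.03117, so d_i1 = 32.08 cm; m₁ = −d_i1/d_o1 = -0.1458.
d_o2 = 11.7 − (32.08) = -20.38 cm (virtual object).
f₂ = −37.7 cm (diverging).
Lens 2: 1/d_i2 = 1/(-37.7) − 1/(-20.38) = 0.02254, so d_i2 = 44.36 cm; m₂ = −d_i2/d_o2 = +2.177.
m = m₁·m₂ = (-0.1458)(+2.177) = -0.317.

m = -0.317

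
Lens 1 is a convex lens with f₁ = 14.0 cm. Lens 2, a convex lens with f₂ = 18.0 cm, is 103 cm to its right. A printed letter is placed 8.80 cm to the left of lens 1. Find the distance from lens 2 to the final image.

Lens 1: 1/d_i1 = 1/f₁ − 1/d_o1 = 1/(14.0) − 1/(8.80) = -0.04221, so d_i1 = -23.69 cm.
The intermediate image is 23.69 cm to the left of lens 1 (virtual), which is 103 − (-23.69) = 126.7 cm to the left of lens 2, so d_o2 = +126.7 cm.
Lens 2: 1/d_i2 = 1/f₂ − 1/d_o2 = 1/(18.0) − 1/(126.7) = 0.04766, so d_i2 = 21.0 cm.
The final image is real, 21.0 cm to the right of lens 2 (overall magnification ≈ -0.45).

21.0 cm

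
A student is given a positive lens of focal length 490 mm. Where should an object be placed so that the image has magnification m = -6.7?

m = −d_i/d_o ⇒ d_i = −m·d_o.
1/f = 1/d_o + 1/d_i = 1/d_o − 1/(m·d_o) = (1 − 1/m)/d_o, so d_o = f(1 − 1/m) = (490.0)(1 − 1/(-6.7)) = 563 mm.

563 mm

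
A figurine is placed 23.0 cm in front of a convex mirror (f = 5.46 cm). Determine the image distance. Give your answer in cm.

4.41 cm

For a convex mirror, f = -5.46 cm.
Mirror equation: 1/q = 1/f − 1/p = 1/(-5.460) − 1/(23.0) = -0.1832 − 0.04348 = -0.2266, so q = -4.41 cm.
The image is virtual, upright and reduced, behind the mirror.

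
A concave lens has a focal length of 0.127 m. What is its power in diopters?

For a concave lens, f = −0.127 m.
P = 1/f = 1/(-0.127 m) = -7.87 D.

P = -7.87 D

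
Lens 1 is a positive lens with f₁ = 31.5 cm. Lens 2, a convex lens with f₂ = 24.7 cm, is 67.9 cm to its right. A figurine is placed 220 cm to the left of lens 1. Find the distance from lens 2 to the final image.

119 cm

Lens 1: 1/d_i1 = 1/f₁ − 1/d_o1 = 1/(31.5) − 1/(220) = 0.02720, so d_i1 = 36.76 cm.
The intermediate image is 36.76 cm to the right of lens 1, which is 67.9 − (36.76) = 31.14 cm to the left of lens 2, so d_o2 = +31.14 cm.
Lens 2: 1/d_i2 = 1/f₂ − 1/d_o2 = 1/(24.7) − 1/(31.14) = 0.008373, so d_i2 = 119 cm.
The final image is real, 119 cm to the right of lens 2 (overall magnification ≈ 0.64).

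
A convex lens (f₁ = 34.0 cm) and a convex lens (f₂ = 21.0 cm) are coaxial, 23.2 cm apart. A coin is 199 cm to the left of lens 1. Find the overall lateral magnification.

Lens 1: 1/d_i1 = 1/(34.0) − 1/(199) = 0.02439, so d_i1 = 41.01 cm; m₁ = −d_i1/d_o1 = -0.2061.
d_o2 = 23.2 − (41.01) = -17.81 cm (virtual object).
Lens 2: 1/d_i2 = 1/(21.0) − 1/(-17.81) = 0.1038, so d_i2 = 9.637 cm; m₂ = −d_i2/d_o2 = +0.5411.
m = m₁·m₂ = (-0.2061)(+0.5411) = -0.112.

m = -0.112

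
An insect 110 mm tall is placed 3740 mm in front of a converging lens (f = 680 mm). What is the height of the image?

1/d_i = 1/f − 1/d_o = 1/(680.0) − 1/(3740) = 0.001203, so d_i = 831.1 mm.
m = −d_i/d_o = -0.2222.
|h_i| = |m|·h_o = 0.2222 × 110 = 24.4 mm. The image is real, inverted and reduced, on the far side of the lens.

24.4 mm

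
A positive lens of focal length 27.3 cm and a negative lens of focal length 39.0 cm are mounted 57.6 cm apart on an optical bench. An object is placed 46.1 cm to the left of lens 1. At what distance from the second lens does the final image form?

Lens 1: 1/d_i1 = 1/f₁ − 1/d_o1 = 1/(27.3) − 1/(46.1) = 0.01494, so d_i1 = 66.94 cm.
The intermediate image is 66.94 cm to the right of lens 1, which lies 9.340 cm to the right of lens 2 — a virtual object — so d_o2 = −9.340 cm.
Lens 2 is diverging, so f₂ = −39.0 cm.
Lens 2: 1/d_i2 = 1/f₂ − 1/d_o2 = 1/(-39.0) − 1/(-9.340) = 0.08143, so d_i2 = 12.3 cm.
The final image is real, 12.3 cm to the right of lens 2 (overall magnification ≈ -1.9).

12.3 cm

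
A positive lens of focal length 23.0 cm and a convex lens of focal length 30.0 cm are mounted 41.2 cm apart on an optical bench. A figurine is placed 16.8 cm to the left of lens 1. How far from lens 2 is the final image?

Lens 1: 1/d_i1 = 1/f₁ − 1/d_o1 = 1/(23.0) − 1/(16.8) = -0.01605, so d_i1 = -62.32 cm.
The intermediate image is 62.32 cm to the left of lens 1 (virtual), which is 41.2 − (-62.32) = 103.5 cm to the left of lens 2, so d_o2 = +103.5 cm.
Lens 2: 1/d_i2 = 1/f₂ − 1/d_o2 = 1/(30.0) − 1/(103.5) = 0.02367, so d_i2 = 42.2 cm.
The final image is real, 42.2 cm to the right of lens 2 (overall magnification ≈ -1.5).

42.2 cm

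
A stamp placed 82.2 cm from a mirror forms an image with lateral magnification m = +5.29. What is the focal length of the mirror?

m = −d_i/d_o ⇒ d_i = −m·d_o = −(+5.29)·(82.2) = -434.8 cm.
1/f = 1/d_o + 1/d_i = 1/(82.2) + 1/(-434.8) = 0.009866, so f = 101 cm.
Since f is positive, the mirror is concave.

f = 101 cm (concave)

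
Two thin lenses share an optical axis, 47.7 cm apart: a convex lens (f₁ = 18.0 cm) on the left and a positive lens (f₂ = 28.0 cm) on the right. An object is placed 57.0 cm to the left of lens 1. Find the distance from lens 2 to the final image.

90.6 cm

Lens 1: 1/d_i1 = 1/f₁ − 1/d_o1 = 1/(18.0) − 1/(57.0) = 0.03801, so d_i1 = 26.31 cm.
The intermediate image is 26.31 cm to the right of lens 1, which is 47.7 − (26.31) = 21.39 cm to the left of lens 2, so d_o2 = +21.39 cm.
Lens 2: 1/d_i2 = 1/f₂ − 1/d_o2 = 1/(28.0) − 1/(21.39) = -0.01104, so d_i2 = -90.6 cm.
The final image is virtual, 90.6 cm to the left of lens 2 (overall magnification ≈ -2.0).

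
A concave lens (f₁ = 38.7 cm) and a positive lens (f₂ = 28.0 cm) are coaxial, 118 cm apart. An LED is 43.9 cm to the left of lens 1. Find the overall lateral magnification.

m = -0.119

f₁ = −38.7 cm (diverging).
Lens 1: 1/d_i1 = 1/(-38.7) − 1/(43.9) = -0.04862, so d_i1 = -20.57 cm; m₁ = −d_i1/d_o1 = +0.4686.
d_o2 = 118 − (-20.57) = 138.6 cm.
Lens 2: 1/d_i2 = 1/(28.0) − 1/(138.6) = 0.02850, so d_i2 = 35.09 cm; m₂ = −d_i2/d_o2 = -0.2532.
m = m₁·m₂ = (+0.4686)(-0.2532) = -0.119.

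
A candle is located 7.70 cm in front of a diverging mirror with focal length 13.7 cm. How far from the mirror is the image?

For a diverging mirror, f = -13.7 cm.
Mirror equation: 1/v = 1/f − 1/u = 1/(-13.70) − 1/(7.70) = -0.07299 − 0.1299 = -0.2029, so v = -4.93 cm.
The image is virtual, upright and reduced, behind the mirror.

4.93 cm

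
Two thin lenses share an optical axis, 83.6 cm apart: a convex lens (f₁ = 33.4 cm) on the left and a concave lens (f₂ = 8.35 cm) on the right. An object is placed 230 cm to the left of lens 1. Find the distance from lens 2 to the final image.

Lens 1: 1/d_i1 = 1/f₁ − 1/d_o1 = 1/(33.4) − 1/(230) = 0.02559, so d_i1 = 39.07 cm.
The intermediate image is 39.07 cm to the right of lens 1, which is 83.6 − (39.07) = 44.53 cm to the left of lens 2, so d_o2 = +44.53 cm.
Lens 2 is diverging, so f₂ = −8.35 cm.
Lens 2: 1/d_i2 = 1/f₂ − 1/d_o2 = 1/(-8.35) − 1/(44.53) = -0.1422, so d_i2 = -7.03 cm.
The final image is virtual, 7.03 cm to the left of lens 2 (overall magnification ≈ -0.027).

7.03 cm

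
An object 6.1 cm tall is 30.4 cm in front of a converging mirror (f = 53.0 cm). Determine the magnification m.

m = +2.35

1/d_i = 1/f − 1/d_o = 1/(53.00) − 1/(30.4) = -0.01403, so d_i = -71.29 cm.
m = −d_i/d_o = −(-71.29)/(30.4) = +2.35.
The image is virtual, upright and enlarged, behind the mirror.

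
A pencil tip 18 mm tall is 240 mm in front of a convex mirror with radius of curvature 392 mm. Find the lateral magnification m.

m = +0.450

f = R/2 = 392/2 = 196.0 mm; for a convex mirror, f = -196.0 mm.
1/d_i = 1/f − 1/d_o = 1/(-196.0) − 1/(240) = -0.009269, so d_i = -107.9 mm.
m = −d_i/d_o = −(-107.9)/(240) = +0.450.
The image is virtual, upright and reduced, behind the mirror.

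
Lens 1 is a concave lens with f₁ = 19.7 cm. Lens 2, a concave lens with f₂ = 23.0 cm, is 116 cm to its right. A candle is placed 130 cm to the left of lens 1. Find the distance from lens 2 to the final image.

Lens 1 is diverging, so f₁ = −19.7 cm.
Lens 1: 1/d_i1 = 1/f₁ − 1/d_o1 = 1/(-19.7) − 1/(130) = -0.05845, so d_i1 = -17.11 cm.
The intermediate image is 17.11 cm to the left of lens 1 (virtual), which is 116 − (-17.11) = 133.1 cm to the left of lens 2, so d_o2 = +133.1 cm.
Lens 2 is diverging, so f₂ = −23.0 cm.
Lens 2: 1/d_i2 = 1/f₂ − 1/d_o2 = 1/(-23.0) − 1/(133.1) = -0.05099, so d_i2 = -19.6 cm.
The final image is virtual, 19.6 cm to the left of lens 2 (overall magnification ≈ 0.019).

19.6 cm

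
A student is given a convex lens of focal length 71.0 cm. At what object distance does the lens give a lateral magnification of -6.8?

81.4 cm

m = −d_i/d_o ⇒ d_i = −m·d_o.
1/f = 1/d_o + 1/d_i = 1/d_o − 1/(m·d_o) = (1 − 1/m)/d_o, so d_o = f(1 − 1/m) = (71.00)(1 − 1/(-6.8)) = 81.4 cm.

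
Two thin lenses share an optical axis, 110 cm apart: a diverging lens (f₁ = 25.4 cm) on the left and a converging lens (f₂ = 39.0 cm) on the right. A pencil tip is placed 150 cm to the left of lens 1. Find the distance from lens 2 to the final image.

Lens 1 is diverging, so f₁ = −25.4 cm.
Lens 1: 1/d_i1 = 1/f₁ − 1/d_o1 = 1/(-25.4) − 1/(150) = -0.04604, so d_i1 = -21.72 cm.
The intermediate image is 21.72 cm to the left of lens 1 (virtual), which is 110 − (-21.72) = 131.7 cm to the left of lens 2, so d_o2 = +131.7 cm.
Lens 2: 1/d_i2 = 1/f₂ − 1/d_o2 = 1/(39.0) − 1/(131.7) = 0.01805, so d_i2 = 55.4 cm.
The final image is real, 55.4 cm to the right of lens 2 (overall magnification ≈ -0.061).

55.4 cm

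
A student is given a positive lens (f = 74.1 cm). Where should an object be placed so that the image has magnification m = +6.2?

62.1 cm

m = −d_i/d_o ⇒ d_i = −m·d_o.
1/f = 1/d_o + 1/d_i = 1/d_o − 1/(m·d_o) = (1 − 1/m)/d_o, so d_o = f(1 − 1/m) = (74.10)(1 − 1/(+6.2)) = 62.1 cm.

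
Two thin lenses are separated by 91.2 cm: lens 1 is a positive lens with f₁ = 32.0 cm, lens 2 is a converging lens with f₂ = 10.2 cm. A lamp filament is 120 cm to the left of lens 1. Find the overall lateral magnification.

m = +0.0993

Lens 1: 1/d_i1 = 1/(32.0) − 1/(120) = 0.02292, so d_i1 = 43.64 cm; m₁ = −d_i1/d_o1 = -0.3637.
d_o2 = 91.2 − (43.64) = 47.56 cm.
Lens 2: 1/d_i2 = 1/(10.2) − 1/(47.56) = 0.07701, so d_i2 = 12.98 cm; m₂ = −d_i2/d_o2 = -0.2730.
m = m₁·m₂ = (-0.3637)(-0.2730) = +0.0993.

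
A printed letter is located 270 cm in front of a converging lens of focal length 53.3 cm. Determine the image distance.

66.4 cm

Thin-lens equation: 1/s_i = 1/f − 1/s_o = 1/(53.30) − 1/(270) = 0.01876 − 0.003704 = 0.01506, so s_i = 66.4 cm.
The image is real, inverted and reduced, on the far side of the lens.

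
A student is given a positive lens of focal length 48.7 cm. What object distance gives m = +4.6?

38.1 cm

m = −d_i/d_o ⇒ d_i = −m·d_o.
1/f = 1/d_o + 1/d_i = 1/d_o − 1/(m·d_o) = (1 − 1/m)/d_o, so d_o = f(1 − 1/m) = (48.70)(1 − 1/(+4.6)) = 38.1 cm.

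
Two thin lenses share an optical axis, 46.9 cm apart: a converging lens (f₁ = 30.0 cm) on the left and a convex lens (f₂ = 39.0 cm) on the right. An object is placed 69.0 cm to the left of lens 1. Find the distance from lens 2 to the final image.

Lens 1: 1/d_i1 = 1/f₁ − 1/d_o1 = 1/(30.0) − 1/(69.0) = 0.01884, so d_i1 = 53.08 cm.
The intermediate image is 53.08 cm to the right of lens 1, which lies 6.180 cm to the right of lens 2 — a virtual object — so d_o2 = −6.180 cm.
Lens 2: 1/d_i2 = 1/f₂ − 1/d_o2 = 1/(39.0) − 1/(-6.180) = 0.1875, so d_i2 = 5.33 cm.
The final image is real, 5.33 cm to the right of lens 2 (overall magnification ≈ -0.66).

5.33 cm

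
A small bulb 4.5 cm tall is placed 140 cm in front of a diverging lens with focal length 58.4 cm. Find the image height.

1.32 cm

For a diverging lens, f = -58.4 cm.
1/d_i = 1/f − 1/d_o = 1/(-58.40) − 1/(140) = -0.02427, so d_i = -41.21 cm.
m = −d_i/d_o = +0.2944.
|h_i| = |m|·h_o = 0.2944 × 4.5 = 1.32 cm. The image is virtual, upright and reduced, on the same side as the object.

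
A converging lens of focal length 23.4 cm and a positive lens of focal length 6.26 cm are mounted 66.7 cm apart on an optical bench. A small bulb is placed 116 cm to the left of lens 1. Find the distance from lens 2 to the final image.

7.52 cm

Lens 1: 1/d_i1 = 1/f₁ − 1/d_o1 = 1/(23.4) − 1/(116) = 0.03411, so d_i1 = 29.31 cm.
The intermediate image is 29.31 cm to the right of lens 1, which is 66.7 − (29.31) = 37.39 cm to the left of lens 2, so d_o2 = +37.39 cm.
Lens 2: 1/d_i2 = 1/f₂ − 1/d_o2 = 1/(6.26) − 1/(37.39) = 0.1330, so d_i2 = 7.52 cm.
The final image is real, 7.52 cm to the right of lens 2 (overall magnification ≈ 0.051).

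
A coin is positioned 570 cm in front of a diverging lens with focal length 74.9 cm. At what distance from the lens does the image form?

For a diverging lens, f = -74.9 cm.
Thin-lens equation: 1/v = 1/f − 1/u = 1/(-74.90) − 1/(570) = -0.01335 − 0.001754 = -0.01511, so v = -66.2 cm.
The image is virtual, upright and reduced, on the same side as the object.

66.2 cm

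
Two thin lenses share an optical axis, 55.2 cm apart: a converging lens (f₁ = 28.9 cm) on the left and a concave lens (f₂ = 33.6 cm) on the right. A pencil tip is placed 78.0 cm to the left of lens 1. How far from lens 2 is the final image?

7.28 cm

Lens 1: 1/d_i1 = 1/f₁ − 1/d_o1 = 1/(28.9) − 1/(78.0) = 0.02178, so d_i1 = 45.91 cm.
The intermediate image is 45.91 cm to the right of lens 1, which is 55.2 − (45.91) = 9.290 cm to the left of lens 2, so d_o2 = +9.290 cm.
Lens 2 is diverging, so f₂ = −33.6 cm.
Lens 2: 1/d_i2 = 1/f₂ − 1/d_o2 = 1/(-33.6) − 1/(9.290) = -0.1374, so d_i2 = -7.28 cm.
The final image is virtual, 7.28 cm to the left of lens 2 (overall magnification ≈ -0.46).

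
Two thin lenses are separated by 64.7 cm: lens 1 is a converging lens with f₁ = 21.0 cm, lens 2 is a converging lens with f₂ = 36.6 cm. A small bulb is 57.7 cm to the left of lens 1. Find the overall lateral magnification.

Lens 1: 1/d_i1 = 1/(21.0) − 1/(57.7) = 0.03029, so d_i1 = 33.02 cm; m₁ = −d_i1/d_o1 = -0.5723.
d_o2 = 64.7 − (33.02) = 31.68 cm.
Lens 2: 1/d_i2 = 1/(36.6) − 1/(31.68) = -0.004243, so d_i2 = -235.7 cm; m₂ = −d_i2/d_o2 = +7.439.
m = m₁·m₂ = (-0.5723)(+7.439) = -4.26.

m = -4.26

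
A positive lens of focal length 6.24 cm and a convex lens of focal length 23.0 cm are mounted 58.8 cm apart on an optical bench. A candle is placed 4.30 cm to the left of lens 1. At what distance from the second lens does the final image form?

Lens 1: 1/d_i1 = 1/f₁ − 1/d_o1 = 1/(6.24) − 1/(4.30) = -0.07230, so d_i1 = -13.83 cm.
The intermediate image is 13.83 cm to the left of lens 1 (virtual), which is 58.8 − (-13.83) = 72.63 cm to the left of lens 2, so d_o2 = +72.63 cm.
Lens 2: 1/d_i2 = 1/f₂ − 1/d_o2 = 1/(23.0) − 1/(72.63) = 0.02971, so d_i2 = 33.7 cm.
The final image is real, 33.7 cm to the right of lens 2 (overall magnification ≈ -1.5).

33.7 cm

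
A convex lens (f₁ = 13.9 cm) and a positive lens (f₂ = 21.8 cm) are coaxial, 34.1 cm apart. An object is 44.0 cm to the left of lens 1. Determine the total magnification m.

Lens 1: 1/d_i1 = 1/(13.9) − 1/(44.0) = 0.04922, so d_i1 = 20.32 cm; m₁ = −d_i1/d_o1 = -0.4618.
d_o2 = 34.1 − (20.32) = 13.78 cm.
Lens 2: 1/d_i2 = 1/(21.8) − 1/(13.78) = -0.02670, so d_i2 = -37.46 cm; m₂ = −d_i2/d_o2 = +2.718.
m = m₁·m₂ = (-0.4618)(+2.718) = -1.26.

m = -1.26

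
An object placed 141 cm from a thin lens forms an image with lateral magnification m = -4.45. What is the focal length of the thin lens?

m = −d_i/d_o ⇒ d_i = −m·d_o = −(-4.45)·(141) = 627.5 cm.
1/f = 1/d_o + 1/d_i = 1/(141) + 1/(627.5) = 0.008686, so f = 115 cm.
Since f is positive, the thin lens is converging.

f = 115 cm (converging)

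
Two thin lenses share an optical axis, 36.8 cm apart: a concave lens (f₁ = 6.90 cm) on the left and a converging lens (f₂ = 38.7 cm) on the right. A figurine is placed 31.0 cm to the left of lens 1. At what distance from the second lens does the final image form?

439 cm

Lens 1 is diverging, so f₁ = −6.90 cm.
Lens 1: 1/d_i1 = 1/f₁ − 1/d_o1 = 1/(-6.90) − 1/(31.0) = -0.1772, so d_i1 = -5.644 cm.
The intermediate image is 5.644 cm to the left of lens 1 (virtual), which is 36.8 − (-5.644) = 42.44 cm to the left of lens 2, so d_o2 = +42.44 cm.
Lens 2: 1/d_i2 = 1/f₂ − 1/d_o2 = 1/(38.7) − 1/(42.44) = 0.002277, so d_i2 = 439 cm.
The final image is real, 439 cm to the right of lens 2 (overall magnification ≈ -1.9).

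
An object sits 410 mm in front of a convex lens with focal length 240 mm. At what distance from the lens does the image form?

579 mm

Lens equation: 1/q = 1/f − 1/p = 1/(240.0) − 1/(410) = 0.004167 − 0.002439 = 0.001728, so q = 579 mm.
The image is real, inverted and enlarged, on the far side of the lens.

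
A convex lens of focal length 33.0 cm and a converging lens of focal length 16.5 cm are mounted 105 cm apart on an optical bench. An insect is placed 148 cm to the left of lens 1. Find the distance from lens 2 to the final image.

22.4 cm

Lens 1: 1/d_i1 = 1/f₁ − 1/d_o1 = 1/(33.0) − 1/(148) = 0.02355, so d_i1 = 42.47 cm.
The intermediate image is 42.47 cm to the right of lens 1, which is 105 − (42.47) = 62.53 cm to the left of lens 2, so d_o2 = +62.53 cm.
Lens 2: 1/d_i2 = 1/f₂ − 1/d_o2 = 1/(16.5) − 1/(62.53) = 0.04461, so d_i2 = 22.4 cm.
The final image is real, 22.4 cm to the right of lens 2 (overall magnification ≈ 0.10).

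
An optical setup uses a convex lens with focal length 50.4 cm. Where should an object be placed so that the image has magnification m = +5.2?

40.7 cm

m = −d_i/d_o ⇒ d_i = −m·d_o.
1/f = 1/d_o + 1/d_i = 1/d_o − 1/(m·d_o) = (1 − 1/m)/d_o, so d_o = f(1 − 1/m) = (50.40)(1 − 1/(+5.2)) = 40.7 cm.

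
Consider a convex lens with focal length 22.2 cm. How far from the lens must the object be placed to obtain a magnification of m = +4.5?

17.3 cm

m = −d_i/d_o ⇒ d_i = −m·d_o.
1/f = 1/d_o + 1/d_i = 1/d_o − 1/(m·d_o) = (1 − 1/m)/d_o, so d_o = f(1 − 1/m) = (22.20)(1 − 1/(+4.5)) = 17.3 cm.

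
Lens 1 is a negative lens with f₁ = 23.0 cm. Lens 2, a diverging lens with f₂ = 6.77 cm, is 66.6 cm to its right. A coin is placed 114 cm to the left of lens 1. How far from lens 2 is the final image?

6.27 cm

Lens 1 is diverging, so f₁ = −23.0 cm.
Lens 1: 1/d_i1 = 1/f₁ − 1/d_o1 = 1/(-23.0) − 1/(114) = -0.05225, so d_i1 = -19.14 cm.
The intermediate image is 19.14 cm to the left of lens 1 (virtual), which is 66.6 − (-19.14) = 85.74 cm to the left of lens 2, so d_o2 = +85.74 cm.
Lens 2 is diverging, so f₂ = −6.77 cm.
Lens 2: 1/d_i2 = 1/f₂ − 1/d_o2 = 1/(-6.77) − 1/(85.74) = -0.1594, so d_i2 = -6.27 cm.
The final image is virtual, 6.27 cm to the left of lens 2 (overall magnification ≈ 0.012).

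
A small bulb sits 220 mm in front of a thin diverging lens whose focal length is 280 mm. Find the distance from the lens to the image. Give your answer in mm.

For a diverging lens, f = -280 mm.
Lens equation: 1/s_i = 1/f − 1/s_o = 1/(-280.0) − 1/(220) = -0.003571 − 0.004545 = -0.008117, so s_i = -123 mm.
The image is virtual, upright and reduced, on the same side as the object.

123 mm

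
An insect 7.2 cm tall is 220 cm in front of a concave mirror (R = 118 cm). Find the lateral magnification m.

m = -0.366

f = R/2 = 118/2 = 59.00 cm.
1/d_i = 1/f − 1/d_o = 1/(59.00) − 1/(220) = 0.01240, so d_i = 80.62 cm.
m = −d_i/d_o = −(80.62)/(220) = -0.366.
The image is real, inverted and reduced, in front of the mirror.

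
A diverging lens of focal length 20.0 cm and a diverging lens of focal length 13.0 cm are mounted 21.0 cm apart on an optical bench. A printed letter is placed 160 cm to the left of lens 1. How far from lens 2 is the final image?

9.74 cm

Lens 1 is diverging, so f₁ = −20.0 cm.
Lens 1: 1/d_i1 = 1/f₁ − 1/d_o1 = 1/(-20.0) − 1/(160) = -0.05625, so d_i1 = -17.78 cm.
The intermediate image is 17.78 cm to the left of lens 1 (virtual), which is 21.0 − (-17.78) = 38.78 cm to the left of lens 2, so d_o2 = +38.78 cm.
Lens 2 is diverging, so f₂ = −13.0 cm.
Lens 2: 1/d_i2 = 1/f₂ − 1/d_o2 = 1/(-13.0) − 1/(38.78) = -0.1027, so d_i2 = -9.74 cm.
The final image is virtual, 9.74 cm to the left of lens 2 (overall magnification ≈ 0.028).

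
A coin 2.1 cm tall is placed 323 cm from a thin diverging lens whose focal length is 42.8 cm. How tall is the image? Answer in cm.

0.246 cm

For a diverging lens, f = -42.8 cm.
1/d_i = 1/f − 1/d_o = 1/(-42.80) − 1/(323) = -0.02646, so d_i = -37.79 cm.
m = −d_i/d_o = +0.1170.
|h_i| = |m|·h_o = 0.1170 × 2.1 = 0.246 cm. The image is virtual, upright and reduced, on the same side as the object.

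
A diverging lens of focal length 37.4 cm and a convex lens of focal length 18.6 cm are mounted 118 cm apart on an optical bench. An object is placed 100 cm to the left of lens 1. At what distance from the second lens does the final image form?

Lens 1 is diverging, so f₁ = −37.4 cm.
Lens 1: 1/d_i1 = 1/f₁ − 1/d_o1 = 1/(-37.4) − 1/(100) = -0.03674, so d_i1 = -27.22 cm.
The intermediate image is 27.22 cm to the left of lens 1 (virtual), which is 118 − (-27.22) = 145.2 cm to the left of lens 2, so d_o2 = +145.2 cm.
Lens 2: 1/d_i2 = 1/f₂ − 1/d_o2 = 1/(18.6) − 1/(145.2) = 0.04688, so d_i2 = 21.3 cm.
The final image is real, 21.3 cm to the right of lens 2 (overall magnification ≈ -0.040).

21.3 cm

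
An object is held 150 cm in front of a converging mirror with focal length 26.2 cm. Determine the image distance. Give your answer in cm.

Mirror equation: 1/d_i = 1/f − 1/d_o = 1/(26.20) − 1/(150) = 0.03817 − 0.006667 = 0.03150, so d_i = 31.7 cm.
The image is real, inverted and reduced, in front of the mirror.

31.7 cm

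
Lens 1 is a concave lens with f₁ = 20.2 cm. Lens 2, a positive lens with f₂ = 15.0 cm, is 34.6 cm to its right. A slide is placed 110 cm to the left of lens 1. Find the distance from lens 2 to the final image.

Lens 1 is diverging, so f₁ = −20.2 cm.
Lens 1: 1/d_i1 = 1/f₁ − 1/d_o1 = 1/(-20.2) − 1/(110) = -0.05860, so d_i1 = -17.07 cm.
The intermediate image is 17.07 cm to the left of lens 1 (virtual), which is 34.6 − (-17.07) = 51.67 cm to the left of lens 2, so d_o2 = +51.67 cm.
Lens 2: 1/d_i2 = 1/f₂ − 1/d_o2 = 1/(15.0) − 1/(51.67) = 0.04731, so d_i2 = 21.1 cm.
The final image is real, 21.1 cm to the right of lens 2 (overall magnification ≈ -0.063).

21.1 cm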